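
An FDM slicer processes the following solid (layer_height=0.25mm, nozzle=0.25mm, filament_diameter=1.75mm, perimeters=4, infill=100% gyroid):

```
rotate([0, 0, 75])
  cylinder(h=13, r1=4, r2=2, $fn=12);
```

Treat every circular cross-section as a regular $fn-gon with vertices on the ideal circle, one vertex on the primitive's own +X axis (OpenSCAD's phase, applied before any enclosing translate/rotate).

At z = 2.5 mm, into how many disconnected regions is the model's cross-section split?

1

At z = 2.5 mm: the cone: at t=0.192 of its height the radius interpolates to r₁+(r₂−r₁)t = 3.615, giving a regular 12-gon of that circumradius; (whole slice rotated 75° about Z — lengths, areas and connectivity unchanged). The result has 1 disconnected region.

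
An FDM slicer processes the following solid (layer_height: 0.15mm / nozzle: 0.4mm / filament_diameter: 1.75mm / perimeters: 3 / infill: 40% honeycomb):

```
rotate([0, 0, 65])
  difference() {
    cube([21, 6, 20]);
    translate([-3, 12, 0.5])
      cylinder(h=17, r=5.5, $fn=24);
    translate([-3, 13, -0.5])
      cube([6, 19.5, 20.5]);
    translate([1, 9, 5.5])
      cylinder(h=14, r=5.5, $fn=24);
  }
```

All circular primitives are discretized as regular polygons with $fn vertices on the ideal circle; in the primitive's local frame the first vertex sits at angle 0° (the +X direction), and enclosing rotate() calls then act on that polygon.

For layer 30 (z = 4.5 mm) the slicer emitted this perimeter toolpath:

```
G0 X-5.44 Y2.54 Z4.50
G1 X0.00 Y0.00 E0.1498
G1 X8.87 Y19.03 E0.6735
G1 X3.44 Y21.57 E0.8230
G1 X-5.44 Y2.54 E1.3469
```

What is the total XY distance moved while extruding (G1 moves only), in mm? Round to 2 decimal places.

53.99 mm

Sum the Euclidean lengths of each G1 segment: total = 53.99 mm.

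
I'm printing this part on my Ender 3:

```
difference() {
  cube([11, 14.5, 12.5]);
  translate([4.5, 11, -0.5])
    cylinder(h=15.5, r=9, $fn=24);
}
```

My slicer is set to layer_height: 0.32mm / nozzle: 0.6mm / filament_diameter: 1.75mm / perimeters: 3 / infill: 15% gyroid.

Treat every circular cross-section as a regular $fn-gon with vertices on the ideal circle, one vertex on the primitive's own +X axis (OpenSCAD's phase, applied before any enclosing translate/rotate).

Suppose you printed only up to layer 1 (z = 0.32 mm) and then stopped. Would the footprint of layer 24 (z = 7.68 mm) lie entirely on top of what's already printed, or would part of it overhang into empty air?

Compare the two slices. At z = 0.32: the cube (footprint 11×14.5) is included at this height (area 159.50 mm²); the r=9 cylinder at (4.5, 11) contributes a regular 24-gon of circumradius 9 (area = (24/2)·9.000²·sin(360°/24) = 251.57 mm²); Taking the first minus the rest: starting from the 11×14.5 cube (159.50 mm²), the r=9 cylinder at (4.5, 11) partially overlaps it — only the 129.55 mm² overlap (of its 251.57 mm²) is removed, clipping the outline — area = 29.95 mm². At z = 7.68: the cube (footprint 11×14.5) is included at this height (area 159.50 mm²); the r=9 cylinder at (4.5, 11) contributes a regular 24-gon of circumradius 9 (area = (24/2)·9.000²·sin(360°/24) = 251.57 mm²); Taking the first minus the rest: starting from the 11×14.5 cube (159.50 mm²), the r=9 cylinder at (4.5, 11) partially overlaps it — only the 129.55 mm² overlap (of its 251.57 mm²) is removed, clipping the outline — area = 29.95 mm². Checking containment: the cross-section at z = 7.68 is a subset of the cross-section at z = 0.32.

entirely on top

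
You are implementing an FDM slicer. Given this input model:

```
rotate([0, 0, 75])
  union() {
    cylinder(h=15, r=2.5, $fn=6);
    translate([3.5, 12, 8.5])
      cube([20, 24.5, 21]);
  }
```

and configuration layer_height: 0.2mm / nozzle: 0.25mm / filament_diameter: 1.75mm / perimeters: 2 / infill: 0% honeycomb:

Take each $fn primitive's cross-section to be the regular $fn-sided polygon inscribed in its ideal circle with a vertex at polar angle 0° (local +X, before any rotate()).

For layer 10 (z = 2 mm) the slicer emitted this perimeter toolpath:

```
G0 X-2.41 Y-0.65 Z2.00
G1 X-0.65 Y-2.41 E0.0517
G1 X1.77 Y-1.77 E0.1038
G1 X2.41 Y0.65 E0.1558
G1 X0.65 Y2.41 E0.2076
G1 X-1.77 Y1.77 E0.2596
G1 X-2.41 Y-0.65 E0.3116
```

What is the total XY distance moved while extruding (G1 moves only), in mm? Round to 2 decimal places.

14.99 mm

Sum the Euclidean lengths of each G1 segment: total = 14.99 mm.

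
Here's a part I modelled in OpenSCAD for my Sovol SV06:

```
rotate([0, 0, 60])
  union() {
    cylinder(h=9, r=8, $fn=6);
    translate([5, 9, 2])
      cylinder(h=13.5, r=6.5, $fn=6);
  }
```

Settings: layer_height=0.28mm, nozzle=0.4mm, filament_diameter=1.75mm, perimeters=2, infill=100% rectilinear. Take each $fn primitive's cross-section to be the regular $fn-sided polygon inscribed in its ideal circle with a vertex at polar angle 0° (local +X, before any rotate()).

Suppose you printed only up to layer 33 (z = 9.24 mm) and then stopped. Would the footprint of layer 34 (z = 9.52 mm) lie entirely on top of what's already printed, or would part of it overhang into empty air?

Compare the two slices. At z = 9.24: the cylinder is absent (z outside [0, 9]); the cylinder at (5, 9): section is a regular 6-gon, circumradius r=6.5 (area = (6/2)·6.500²·sin(360°/6) = 109.77 mm²); Taking the union: only the r=6.5 cylinder at (5, 9) is present, so the union is just that shape — area = 109.77 mm²; (whole slice rotated 60° about Z — lengths, areas and connectivity unchanged). At z = 9.52: the cylinder is absent (z outside [0, 9]); the r=6.5 cylinder at (5, 9) contributes a regular 6-gon of circumradius 6.5 (area = (6/2)·6.500²·sin(360°/6) = 109.77 mm²); Merging all regions: only the r=6.5 cylinder at (5, 9) is present, so the union is just that shape — area = 109.77 mm²; (whole slice rotated 60° about Z — lengths, areas and connectivity unchanged). Checking containment: the cross-section at z = 9.52 is a subset of the cross-section at z = 9.24.

entirely on top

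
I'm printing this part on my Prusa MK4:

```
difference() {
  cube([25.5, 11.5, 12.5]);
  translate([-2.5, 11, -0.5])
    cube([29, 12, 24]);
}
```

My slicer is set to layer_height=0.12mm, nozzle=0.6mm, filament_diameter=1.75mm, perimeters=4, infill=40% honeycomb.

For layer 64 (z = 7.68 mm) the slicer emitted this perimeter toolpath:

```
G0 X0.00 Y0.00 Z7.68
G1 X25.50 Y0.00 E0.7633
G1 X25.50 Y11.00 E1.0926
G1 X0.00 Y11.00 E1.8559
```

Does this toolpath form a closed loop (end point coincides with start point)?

no

Start point (G0): (0.00, 0.00). End point (last G1): the path does not return to the start — open.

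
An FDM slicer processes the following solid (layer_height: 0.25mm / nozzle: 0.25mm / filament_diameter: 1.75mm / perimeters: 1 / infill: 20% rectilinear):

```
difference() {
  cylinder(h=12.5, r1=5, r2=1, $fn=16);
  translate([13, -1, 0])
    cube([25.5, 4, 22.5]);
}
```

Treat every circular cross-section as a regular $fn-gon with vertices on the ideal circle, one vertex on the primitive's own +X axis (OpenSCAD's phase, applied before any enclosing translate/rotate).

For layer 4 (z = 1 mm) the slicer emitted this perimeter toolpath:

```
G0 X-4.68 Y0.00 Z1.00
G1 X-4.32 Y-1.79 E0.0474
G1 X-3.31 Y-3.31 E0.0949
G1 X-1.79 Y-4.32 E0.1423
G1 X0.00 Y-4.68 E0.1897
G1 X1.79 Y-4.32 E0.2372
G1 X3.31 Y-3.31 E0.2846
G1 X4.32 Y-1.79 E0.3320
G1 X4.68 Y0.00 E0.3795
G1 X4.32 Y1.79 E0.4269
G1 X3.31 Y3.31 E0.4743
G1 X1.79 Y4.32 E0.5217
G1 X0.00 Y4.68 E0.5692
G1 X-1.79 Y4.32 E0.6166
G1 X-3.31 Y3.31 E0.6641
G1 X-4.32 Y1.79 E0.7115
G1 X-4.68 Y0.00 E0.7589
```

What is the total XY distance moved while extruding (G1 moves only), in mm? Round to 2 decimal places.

29.21 mm

Sum the Euclidean lengths of each G1 segment: total = 29.21 mm.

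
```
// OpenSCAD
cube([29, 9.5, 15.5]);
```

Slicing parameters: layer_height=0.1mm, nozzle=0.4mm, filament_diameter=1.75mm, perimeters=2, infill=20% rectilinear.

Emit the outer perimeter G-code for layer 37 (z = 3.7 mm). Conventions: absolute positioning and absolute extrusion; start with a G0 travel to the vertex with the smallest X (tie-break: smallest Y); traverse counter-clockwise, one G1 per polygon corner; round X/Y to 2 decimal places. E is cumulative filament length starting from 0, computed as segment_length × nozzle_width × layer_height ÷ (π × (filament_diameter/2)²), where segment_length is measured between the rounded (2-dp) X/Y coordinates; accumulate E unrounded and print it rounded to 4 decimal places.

At z = 3.7 mm: the cube is present — its section is the full 29×9.5 rectangle. The outline is a single polygon with 4 vertices. Extrusion per mm of travel: 0.4 × 0.1 / (π × 0.875²) = 0.016630. Accumulating E over each segment gives final E = 1.2805.

G0 X0.00 Y0.00 Z3.70
G1 X29.00 Y0.00 E0.4823
G1 X29.00 Y9.50 E0.6403
G1 X0.00 Y9.50 E1.1225
G1 X0.00 Y0.00 E1.2805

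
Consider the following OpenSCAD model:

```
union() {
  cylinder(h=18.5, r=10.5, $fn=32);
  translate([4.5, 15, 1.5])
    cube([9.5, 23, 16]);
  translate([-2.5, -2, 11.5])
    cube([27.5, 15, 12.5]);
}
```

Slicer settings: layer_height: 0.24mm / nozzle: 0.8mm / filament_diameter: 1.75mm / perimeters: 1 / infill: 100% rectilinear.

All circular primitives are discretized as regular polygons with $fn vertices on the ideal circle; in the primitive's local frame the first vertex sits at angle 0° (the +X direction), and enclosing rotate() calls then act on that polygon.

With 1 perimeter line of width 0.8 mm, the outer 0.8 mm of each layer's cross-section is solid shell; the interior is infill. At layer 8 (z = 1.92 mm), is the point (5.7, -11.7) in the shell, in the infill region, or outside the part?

At z = 1.92 mm: the r=10.5 cylinder gives a regular 32-gon of circumradius 10.5 (constant along its height); the cube at (4.5, 15) is present — its section is the full 9.5×23 rectangle; the cube at (-2.5, -2) is not intersected at this z (z outside [11.5, 24]); Taking the union: the 2 present regions are separate (no shared area or edge), so areas and boundary lengths simply add and each stays a separate island — 2 connected regions. Overall, the cross-section has 2 separate islands. The nearest boundary edge runs (5.83, -8.73)→(4.02, -9.70); distance from the point to it = 2.56 mm. The point is not inside any of the regions above, so it lies outside the cross-section (2.56 mm from the nearest boundary).

outside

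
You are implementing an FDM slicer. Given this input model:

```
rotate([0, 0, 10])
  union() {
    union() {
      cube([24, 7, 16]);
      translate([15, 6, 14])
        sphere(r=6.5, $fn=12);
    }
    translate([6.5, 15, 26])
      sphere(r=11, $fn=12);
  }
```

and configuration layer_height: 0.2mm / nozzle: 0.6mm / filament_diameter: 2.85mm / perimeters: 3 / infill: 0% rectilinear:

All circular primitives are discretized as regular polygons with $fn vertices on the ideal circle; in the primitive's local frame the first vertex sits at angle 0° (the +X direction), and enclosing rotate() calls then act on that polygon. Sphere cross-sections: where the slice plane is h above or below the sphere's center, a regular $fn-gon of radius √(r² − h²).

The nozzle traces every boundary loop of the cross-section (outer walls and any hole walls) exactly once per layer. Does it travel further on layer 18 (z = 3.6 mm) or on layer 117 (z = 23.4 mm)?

layer 117 (z = 23.4 mm)

Layer 18 (z = 3.6): the cube is present — its section is the full 24×7 rectangle (perimeter 62.00 mm); the sphere at (15, 6) does not reach this height (|z−center|=10.400 > r=6.5); Combining (union): only the 24×7 cube is present, so the union is just that shape — boundary = 62.00 mm; the sphere at (6.5, 15) does not reach this height (|z−center|=22.400 > r=11); Merging all regions: only that combined region is present, so the union is just that shape — boundary = 62.00 mm; (whole slice rotated 10° about Z — lengths, areas and connectivity unchanged). So its perimeter = 62.00 mm. Layer 117 (z = 23.4): the cube does not reach this height (z outside [0, 16]); the sphere at (15, 6) does not reach this height (|z−center|=9.400 > r=6.5); Merging all regions: nothing is present at this height; the r=11 sphere at (6.5, 15) slices to a regular 12-gon of circumradius 10.688 (√(r²−h²) with h=2.6 from center) (perimeter = 2·12·10.688·sin(180°/12) = 66.39 mm); Combining (union): only the r=11 sphere at (6.5, 15) is present, so the union is just that shape — boundary = 66.39 mm; (whole slice rotated 10° about Z — lengths, areas and connectivity unchanged). So its perimeter = 66.39 mm. Layer 117 is larger (66.39 vs 62.00 mm).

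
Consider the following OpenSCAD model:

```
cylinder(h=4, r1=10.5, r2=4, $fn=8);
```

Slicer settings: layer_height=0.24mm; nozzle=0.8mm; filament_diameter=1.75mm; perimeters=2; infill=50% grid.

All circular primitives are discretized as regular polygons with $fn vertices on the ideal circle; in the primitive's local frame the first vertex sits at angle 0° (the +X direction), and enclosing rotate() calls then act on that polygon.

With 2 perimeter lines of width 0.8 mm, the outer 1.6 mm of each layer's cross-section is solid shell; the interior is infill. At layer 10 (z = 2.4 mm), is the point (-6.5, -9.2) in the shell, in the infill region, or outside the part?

At z = 2.4 mm: the cone: at t=0.600 of its height the radius interpolates to r₁+(r₂−r₁)t = 6.600, giving a regular 8-gon of that circumradius. Overall, the cross-section is a single solid region. The nearest boundary edge runs (-4.67, -4.67)→(-0.00, -6.60); distance from the point to it = 4.89 mm. The point is not inside any of the regions above, so it lies outside the cross-section (4.89 mm from the nearest boundary).

outside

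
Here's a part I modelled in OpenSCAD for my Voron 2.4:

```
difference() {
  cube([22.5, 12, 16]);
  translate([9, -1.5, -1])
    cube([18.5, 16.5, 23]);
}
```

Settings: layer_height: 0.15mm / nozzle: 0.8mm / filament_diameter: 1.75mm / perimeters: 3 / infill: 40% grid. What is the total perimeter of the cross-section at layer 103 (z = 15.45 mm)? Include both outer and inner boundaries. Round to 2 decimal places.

42.00 mm

At z = 15.45 mm: the cube (footprint 22.5×12) is included at this height (perimeter 69.00 mm); the 18.5×16.5 cube at (9, -1.5) contributes its full rectangle (perimeter 70.00 mm); Taking the first minus the rest: starting from the 22.5×12 cube, the 18.5×16.5 cube at (9, -1.5) partially overlaps it — only the 162.00 mm² overlap (of its 305.25 mm²) is removed, clipping the outline — boundary = 42.00 mm. Overall, the cross-section is a single solid region. Total boundary length (outer) = 42.00 mm.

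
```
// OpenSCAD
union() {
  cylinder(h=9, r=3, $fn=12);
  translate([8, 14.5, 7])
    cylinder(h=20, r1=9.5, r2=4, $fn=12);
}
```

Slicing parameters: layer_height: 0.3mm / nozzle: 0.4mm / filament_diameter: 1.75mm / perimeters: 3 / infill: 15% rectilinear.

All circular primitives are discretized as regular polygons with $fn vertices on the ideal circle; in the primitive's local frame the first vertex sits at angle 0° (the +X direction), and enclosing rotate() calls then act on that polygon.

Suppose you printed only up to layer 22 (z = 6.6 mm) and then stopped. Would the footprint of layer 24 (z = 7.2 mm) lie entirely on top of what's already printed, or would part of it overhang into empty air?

Compare the two slices. At z = 6.6: the r=3 cylinder contributes a regular 12-gon of circumradius 3 (area = (12/2)·3.000²·sin(360°/12) = 27.00 mm²); the cone at (8, 14.5) is not intersected at this z (z outside [7, 27]); Merging all regions: only the r=3 cylinder is present, so the union is just that shape — area = 27.00 mm². At z = 7.2: the r=3 cylinder contributes a regular 12-gon of circumradius 3 (area = (12/2)·3.000²·sin(360°/12) = 27.00 mm²); the cone at (8, 14.5) (r1=9.5→r2=4) has section circumradius 9.445 here — a regular 12-gon (area = (12/2)·9.445²·sin(360°/12) = 267.62 mm²); Merging all regions: the 2 present regions are separate (no shared area or edge), so areas and boundary lengths simply add and each stays a separate island — area = 294.62 mm². Checking containment: at z = 7.2 the cross-section extends beyond the z = 6.6 cross-section by about 267.62 mm².

part overhangs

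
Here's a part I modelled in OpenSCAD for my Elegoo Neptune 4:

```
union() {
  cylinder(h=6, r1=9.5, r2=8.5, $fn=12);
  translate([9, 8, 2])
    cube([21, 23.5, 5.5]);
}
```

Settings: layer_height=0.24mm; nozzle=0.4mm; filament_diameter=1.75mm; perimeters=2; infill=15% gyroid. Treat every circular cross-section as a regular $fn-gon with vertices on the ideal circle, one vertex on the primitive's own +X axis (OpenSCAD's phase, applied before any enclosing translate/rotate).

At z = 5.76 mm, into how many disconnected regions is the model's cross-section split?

At z = 5.76 mm: the cone: at t=0.960 of its height the radius interpolates to r₁+(r₂−r₁)t = 8.540, giving a regular 12-gon of that circumradius; the cube at (9, 8) is present — its section is the full 21×23.5 rectangle; Merging all regions: the 2 present regions are separate (no shared area or edge), so areas and boundary lengths simply add and each stays a separate island — 2 connected regions. The result has 2 disconnected regions.

2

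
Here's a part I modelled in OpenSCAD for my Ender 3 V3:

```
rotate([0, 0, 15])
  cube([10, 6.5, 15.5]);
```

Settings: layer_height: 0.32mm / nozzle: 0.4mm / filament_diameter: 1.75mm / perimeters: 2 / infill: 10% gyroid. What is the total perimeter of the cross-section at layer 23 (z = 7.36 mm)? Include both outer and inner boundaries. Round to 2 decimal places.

At z = 7.36 mm: the cube is present — its section is the full 10×6.5 rectangle (perimeter 33.00 mm); (whole slice rotated 15° about Z — lengths, areas and connectivity unchanged). Overall, the cross-section is a single solid region. Total boundary length (outer) = 33.00 mm.

33.00 mm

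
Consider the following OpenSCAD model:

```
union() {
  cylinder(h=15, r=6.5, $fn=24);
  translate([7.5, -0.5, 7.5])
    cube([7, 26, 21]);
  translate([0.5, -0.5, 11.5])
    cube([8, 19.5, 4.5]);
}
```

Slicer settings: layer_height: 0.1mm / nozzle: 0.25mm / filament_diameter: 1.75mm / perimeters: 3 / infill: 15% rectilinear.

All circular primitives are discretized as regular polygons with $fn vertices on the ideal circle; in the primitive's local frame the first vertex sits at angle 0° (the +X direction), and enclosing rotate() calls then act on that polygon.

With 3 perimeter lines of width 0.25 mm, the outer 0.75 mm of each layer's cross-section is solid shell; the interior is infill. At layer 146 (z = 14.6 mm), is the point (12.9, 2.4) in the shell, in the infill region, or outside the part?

infill

At z = 14.6 mm: the r=6.5 cylinder gives a regular 24-gon of circumradius 6.5 (constant along its height); the cube at (7.5, -0.5) (footprint 7×26) is included at this height; the cube at (0.5, -0.5) is present — its section is the full 8×19.5 rectangle; Merging all regions: the regions partially overlap (shared area 52.06 mm²), so overlapping operands fuse into one piece — 1 connected region. Overall, the cross-section is a single solid region. The nearest boundary edge runs (14.50, 25.50)→(14.50, -0.50); distance from the point to it = 1.60 mm. The point is inside the cross-section and 1.60 mm from the nearest boundary — more than the 0.75 mm shell width (3 × 0.25), so it's in the infill interior.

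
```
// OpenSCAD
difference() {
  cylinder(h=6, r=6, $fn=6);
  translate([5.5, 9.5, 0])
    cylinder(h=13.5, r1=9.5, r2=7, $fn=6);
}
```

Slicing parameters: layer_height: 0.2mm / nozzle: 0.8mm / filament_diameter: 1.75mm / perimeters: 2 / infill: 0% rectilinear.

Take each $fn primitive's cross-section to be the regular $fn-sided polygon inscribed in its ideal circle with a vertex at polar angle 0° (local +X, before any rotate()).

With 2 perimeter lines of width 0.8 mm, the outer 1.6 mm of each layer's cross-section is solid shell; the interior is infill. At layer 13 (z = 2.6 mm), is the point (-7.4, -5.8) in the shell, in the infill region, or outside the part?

outside

At z = 2.6 mm: the r=6 cylinder gives a regular 6-gon of circumradius 6 (constant along its height); the cone at (5.5, 9.5) contributes a regular 6-gon of circumradius 9.019 (interpolated between r1=9.5 and r2=7 at t=0.193); Taking the first minus the rest: starting from the r=6 cylinder, the cone at (5.5, 9.5) partially overlaps it — only the 14.14 mm² overlap (of its 211.31 mm²) is removed, clipping the outline — 1 connected region. Overall, the cross-section is a single solid region. The nearest boundary edge runs (-3.00, -5.20)→(-6.00, 0.00); distance from the point to it = 4.11 mm. The point is not inside any of the regions above, so it lies outside the cross-section (4.11 mm from the nearest boundary).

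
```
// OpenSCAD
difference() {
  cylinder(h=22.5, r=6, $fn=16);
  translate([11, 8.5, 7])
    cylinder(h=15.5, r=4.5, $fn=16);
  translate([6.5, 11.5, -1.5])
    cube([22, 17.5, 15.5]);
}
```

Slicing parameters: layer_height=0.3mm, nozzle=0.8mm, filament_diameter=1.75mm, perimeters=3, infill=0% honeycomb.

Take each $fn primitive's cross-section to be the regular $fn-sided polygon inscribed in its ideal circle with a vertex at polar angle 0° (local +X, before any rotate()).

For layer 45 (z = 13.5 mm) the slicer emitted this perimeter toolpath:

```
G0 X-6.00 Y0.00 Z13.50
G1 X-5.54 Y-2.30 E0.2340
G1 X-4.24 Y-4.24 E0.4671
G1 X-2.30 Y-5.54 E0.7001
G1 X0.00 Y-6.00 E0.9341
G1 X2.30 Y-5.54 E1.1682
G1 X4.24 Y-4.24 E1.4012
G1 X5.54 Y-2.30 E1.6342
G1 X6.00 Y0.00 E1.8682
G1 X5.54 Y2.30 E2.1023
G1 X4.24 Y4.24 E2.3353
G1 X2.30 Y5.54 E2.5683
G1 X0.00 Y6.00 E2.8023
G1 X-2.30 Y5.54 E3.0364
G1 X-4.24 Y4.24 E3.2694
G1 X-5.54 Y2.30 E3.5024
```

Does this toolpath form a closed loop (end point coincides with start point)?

no

Start point (G0): (-6.00, 0.00). End point (last G1): the path does not return to the start — open.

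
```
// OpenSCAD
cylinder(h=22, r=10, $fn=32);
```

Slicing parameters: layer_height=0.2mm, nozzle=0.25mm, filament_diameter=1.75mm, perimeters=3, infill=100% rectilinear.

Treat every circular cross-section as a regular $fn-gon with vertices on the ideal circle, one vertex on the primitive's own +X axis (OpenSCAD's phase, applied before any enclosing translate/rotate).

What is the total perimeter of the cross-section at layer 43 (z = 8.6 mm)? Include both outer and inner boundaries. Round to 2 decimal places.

62.73 mm

At z = 8.6 mm: the cylinder: section is a regular 32-gon, circumradius r=10 (perimeter = 2·32·10.000·sin(180°/32) = 62.73 mm). Overall, the cross-section is a single solid region. Total boundary length (outer) = 62.73 mm.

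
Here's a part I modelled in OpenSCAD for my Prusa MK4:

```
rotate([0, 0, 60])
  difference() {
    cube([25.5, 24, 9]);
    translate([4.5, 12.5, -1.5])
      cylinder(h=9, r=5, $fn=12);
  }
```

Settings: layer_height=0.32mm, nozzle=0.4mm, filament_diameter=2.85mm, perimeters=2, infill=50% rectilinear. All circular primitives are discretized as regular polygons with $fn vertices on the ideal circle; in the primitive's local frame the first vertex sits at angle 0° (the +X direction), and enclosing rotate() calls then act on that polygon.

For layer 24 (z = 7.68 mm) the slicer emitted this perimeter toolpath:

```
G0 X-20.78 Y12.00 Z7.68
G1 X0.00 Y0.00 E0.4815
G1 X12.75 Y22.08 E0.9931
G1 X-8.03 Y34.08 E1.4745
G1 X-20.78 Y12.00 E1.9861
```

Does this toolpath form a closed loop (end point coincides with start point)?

yes

Start point (G0): (-20.78, 12.00). End point (last G1): the path returns to the start — closed.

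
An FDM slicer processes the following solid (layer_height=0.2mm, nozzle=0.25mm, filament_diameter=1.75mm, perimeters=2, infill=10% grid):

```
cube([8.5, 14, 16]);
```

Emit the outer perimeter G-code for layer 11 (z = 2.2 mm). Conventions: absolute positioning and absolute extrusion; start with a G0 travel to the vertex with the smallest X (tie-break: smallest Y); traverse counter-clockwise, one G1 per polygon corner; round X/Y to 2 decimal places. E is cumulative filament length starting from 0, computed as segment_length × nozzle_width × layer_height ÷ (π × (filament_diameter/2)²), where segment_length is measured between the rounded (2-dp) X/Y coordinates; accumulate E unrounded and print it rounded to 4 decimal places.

G0 X0.00 Y0.00 Z2.20
G1 X8.50 Y0.00 E0.1767
G1 X8.50 Y14.00 E0.4677
G1 X0.00 Y14.00 E0.6444
G1 X0.00 Y0.00 E0.9354

At z = 2.2 mm: the cube (footprint 8.5×14) is included at this height. The outline is a single polygon with 4 vertices. Extrusion per mm of travel: 0.25 × 0.2 / (π × 0.875²) = 0.020788. Accumulating E over each segment gives final E = 0.9354.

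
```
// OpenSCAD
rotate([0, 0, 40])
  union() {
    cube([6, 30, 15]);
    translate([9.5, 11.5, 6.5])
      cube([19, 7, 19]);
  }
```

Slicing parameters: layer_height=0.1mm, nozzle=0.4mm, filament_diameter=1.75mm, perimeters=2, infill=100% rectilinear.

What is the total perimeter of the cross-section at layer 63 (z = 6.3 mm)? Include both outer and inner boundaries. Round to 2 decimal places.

At z = 6.3 mm: the 6×30 cube contributes its full rectangle (perimeter 72.00 mm); the cube at (9.5, 11.5) does not reach this height (z outside [6.5, 25.5]); Merging all regions: only the 6×30 cube is present, so the union is just that shape — boundary = 72.00 mm; (rotated 40° about Z; rotation is an isometry so areas/perimeters/island counts are preserved). Overall, the cross-section is a single solid region. Total boundary length (outer) = 72.00 mm.

72.00 mm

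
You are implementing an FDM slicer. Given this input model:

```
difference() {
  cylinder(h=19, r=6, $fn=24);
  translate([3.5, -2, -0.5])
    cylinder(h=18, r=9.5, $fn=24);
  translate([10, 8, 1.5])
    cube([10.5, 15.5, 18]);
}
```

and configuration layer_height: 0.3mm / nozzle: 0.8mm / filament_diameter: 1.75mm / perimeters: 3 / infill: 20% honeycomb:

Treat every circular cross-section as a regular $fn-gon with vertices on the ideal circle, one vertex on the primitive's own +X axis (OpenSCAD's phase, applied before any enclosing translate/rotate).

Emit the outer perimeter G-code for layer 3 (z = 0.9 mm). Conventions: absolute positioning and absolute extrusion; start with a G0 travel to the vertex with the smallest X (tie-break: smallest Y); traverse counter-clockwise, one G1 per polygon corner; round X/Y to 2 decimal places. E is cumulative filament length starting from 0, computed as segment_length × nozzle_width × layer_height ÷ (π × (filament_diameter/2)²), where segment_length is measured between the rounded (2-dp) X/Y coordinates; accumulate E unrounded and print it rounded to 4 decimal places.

At z = 0.9 mm: the cylinder: section is a regular 24-gon, circumradius r=6; the r=9.5 cylinder at (3.5, -2) gives a regular 24-gon of circumradius 9.5 (constant along its height); the cube at (10, 8) is not intersected at this z (z outside [1.5, 19.5]); After the difference (first − rest): starting from the r=6 cylinder, the r=9.5 cylinder at (3.5, -2) partially overlaps it — only the 108.92 mm² overlap (of its 280.30 mm²) is removed, clipping the outline — 1 connected region. The outline is a single polygon with 10 vertices. Extrusion per mm of travel: 0.8 × 0.3 / (π × 0.875²) = 0.099780. Accumulating E over each segment gives final E = 1.6010.

G0 X-6.00 Y0.00 Z0.90
G1 X-5.87 Y-1.00 E0.1006
G1 X-5.68 Y0.46 E0.2475
G1 X-4.73 Y2.75 E0.4949
G1 X-3.22 Y4.72 E0.7426
G1 X-2.12 Y5.56 E0.8807
G1 X-3.00 Y5.20 E0.9755
G1 X-4.24 Y4.24 E1.1320
G1 X-5.20 Y3.00 E1.2885
G1 X-5.80 Y1.55 E1.4451
G1 X-6.00 Y0.00 E1.6010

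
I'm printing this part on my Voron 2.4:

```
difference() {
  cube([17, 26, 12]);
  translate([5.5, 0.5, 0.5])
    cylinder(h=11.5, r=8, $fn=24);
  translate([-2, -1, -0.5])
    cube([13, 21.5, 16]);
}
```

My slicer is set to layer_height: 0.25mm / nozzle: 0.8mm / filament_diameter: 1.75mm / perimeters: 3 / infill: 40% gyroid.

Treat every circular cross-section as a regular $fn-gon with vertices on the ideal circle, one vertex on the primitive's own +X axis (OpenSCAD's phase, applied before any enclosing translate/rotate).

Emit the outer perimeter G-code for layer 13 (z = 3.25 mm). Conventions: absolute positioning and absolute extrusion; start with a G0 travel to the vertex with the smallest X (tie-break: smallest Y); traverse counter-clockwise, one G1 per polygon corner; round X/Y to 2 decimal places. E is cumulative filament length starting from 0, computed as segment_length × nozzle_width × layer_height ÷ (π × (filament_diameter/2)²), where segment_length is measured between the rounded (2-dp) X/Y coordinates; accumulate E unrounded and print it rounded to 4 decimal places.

At z = 3.25 mm: the cube (footprint 17×26) is included at this height; the r=8 cylinder at (5.5, 0.5) contributes a regular 24-gon of circumradius 8; the cube at (-2, -1) is present — its section is the full 13×21.5 rectangle; Taking the first minus the rest: starting from the 17×26 cube, the r=8 cylinder at (5.5, 0.5) partially overlaps it — only the 96.38 mm² overlap (of its 198.77 mm²) is removed, clipping the outline; the 13×21.5 cube at (-2, -1) partially overlaps it — only the 140.10 mm² overlap (of its 279.50 mm²) is removed, clipping the outline — 1 connected region. The outline is a single polygon with 11 vertices. Extrusion per mm of travel: 0.8 × 0.25 / (π × 0.875²) = 0.083150. Accumulating E over each segment gives final E = 7.0064.

G0 X0.00 Y20.50 Z3.25
G1 X11.00 Y20.50 E0.9147
G1 X11.00 Y6.28 E2.0971
G1 X11.16 Y6.16 E2.1137
G1 X12.43 Y4.50 E2.2875
G1 X13.23 Y2.57 E2.4612
G1 X13.50 Y0.50 E2.6348
G1 X13.43 Y0.00 E2.6768
G1 X17.00 Y0.00 E2.9736
G1 X17.00 Y26.00 E5.1355
G1 X0.00 Y26.00 E6.5491
G1 X0.00 Y20.50 E7.0064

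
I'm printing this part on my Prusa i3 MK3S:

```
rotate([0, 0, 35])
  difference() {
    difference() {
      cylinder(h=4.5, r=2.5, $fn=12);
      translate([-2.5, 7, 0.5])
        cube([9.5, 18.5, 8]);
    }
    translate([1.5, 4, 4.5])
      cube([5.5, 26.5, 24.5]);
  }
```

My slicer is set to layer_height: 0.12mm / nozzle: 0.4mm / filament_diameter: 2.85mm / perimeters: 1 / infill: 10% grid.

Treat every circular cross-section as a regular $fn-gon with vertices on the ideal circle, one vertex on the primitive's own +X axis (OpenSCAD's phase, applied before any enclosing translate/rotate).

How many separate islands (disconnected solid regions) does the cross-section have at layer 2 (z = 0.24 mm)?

At z = 0.24 mm: the r=2.5 cylinder gives a regular 12-gon of circumradius 2.5 (constant along its height); the cube at (-2.5, 7) does not reach this height (z outside [0.5, 8.5]); After the difference (first − rest): none of the subtracted shapes is present at this height, so the r=2.5 cylinder is unchanged — 1 connected region; the cube at (1.5, 4) is not intersected at this z (z outside [4.5, 29]); After the difference (first − rest): none of the subtracted shapes is present at this height, so that combined region is unchanged — 1 connected region; (rotated 35° about Z; rotation is an isometry so areas/perimeters/island counts are preserved). Overall, the cross-section is a single solid region. Island count = 1.

1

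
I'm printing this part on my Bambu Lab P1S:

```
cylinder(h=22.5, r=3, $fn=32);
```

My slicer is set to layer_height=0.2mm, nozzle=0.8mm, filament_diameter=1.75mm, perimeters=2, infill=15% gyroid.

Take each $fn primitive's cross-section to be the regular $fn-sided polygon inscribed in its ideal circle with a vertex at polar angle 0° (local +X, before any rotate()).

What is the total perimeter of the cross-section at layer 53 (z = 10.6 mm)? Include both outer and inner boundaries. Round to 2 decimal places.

18.82 mm

At z = 10.6 mm: the r=3 cylinder contributes a regular 32-gon of circumradius 3 (perimeter = 2·32·3.000·sin(180°/32) = 18.82 mm). Overall, the cross-section is a single solid region. Total boundary length (outer) = 18.82 mm.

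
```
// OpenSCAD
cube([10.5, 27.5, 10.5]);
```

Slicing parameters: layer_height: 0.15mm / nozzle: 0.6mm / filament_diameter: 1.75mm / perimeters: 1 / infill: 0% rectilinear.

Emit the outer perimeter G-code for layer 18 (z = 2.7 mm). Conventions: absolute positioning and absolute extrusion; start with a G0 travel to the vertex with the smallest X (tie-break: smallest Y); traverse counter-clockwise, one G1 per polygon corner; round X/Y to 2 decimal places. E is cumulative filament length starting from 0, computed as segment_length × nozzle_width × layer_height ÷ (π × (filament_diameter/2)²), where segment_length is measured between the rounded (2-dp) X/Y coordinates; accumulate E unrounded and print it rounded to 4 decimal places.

At z = 2.7 mm: the 10.5×27.5 cube contributes its full rectangle. The outline is a single polygon with 4 vertices. Extrusion per mm of travel: 0.6 × 0.15 / (π × 0.875²) = 0.037418. Accumulating E over each segment gives final E = 2.8437.

G0 X0.00 Y0.00 Z2.70
G1 X10.50 Y0.00 E0.3929
G1 X10.50 Y27.50 E1.4219
G1 X0.00 Y27.50 E1.8148
G1 X0.00 Y0.00 E2.8437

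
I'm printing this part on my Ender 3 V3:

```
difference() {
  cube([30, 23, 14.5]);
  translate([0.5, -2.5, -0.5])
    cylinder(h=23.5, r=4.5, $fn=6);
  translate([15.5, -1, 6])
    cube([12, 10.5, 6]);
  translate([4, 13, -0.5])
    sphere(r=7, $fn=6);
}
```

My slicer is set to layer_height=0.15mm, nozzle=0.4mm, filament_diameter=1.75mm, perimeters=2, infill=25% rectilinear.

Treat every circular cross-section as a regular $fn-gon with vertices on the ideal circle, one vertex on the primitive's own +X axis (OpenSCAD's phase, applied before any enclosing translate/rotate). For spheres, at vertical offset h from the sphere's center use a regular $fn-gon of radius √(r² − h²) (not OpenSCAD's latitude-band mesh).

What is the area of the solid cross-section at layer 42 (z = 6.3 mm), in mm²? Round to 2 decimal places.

At z = 6.3 mm: the 30×23 cube contributes its full rectangle (area 690.00 mm²); the r=4.5 cylinder at (0.5, -2.5) gives a regular 6-gon of circumradius 4.5 (constant along its height) (area = (6/2)·4.500²·sin(360°/6) = 52.61 mm²); the cube at (15.5, -1) (footprint 12×10.5) is included at this height (area 126.00 mm²); the r=7 sphere at (4, 13) contributes a regular 6-gon of circumradius √(7²−6.8²) = 1.661 (area = (6/2)·1.661²·sin(360°/6) = 7.17 mm²); After the difference (first − rest): starting from the 30×23 cube (690.00 mm²), the r=4.5 cylinder at (0.5, -2.5) partially overlaps it — only the 4.41 mm² overlap (of its 52.61 mm²) is removed, clipping the outline; the 12×10.5 cube at (15.5, -1) partially overlaps it — only the 114.00 mm² overlap (of its 126.00 mm²) is removed, clipping the outline; the r=7 sphere at (4, 13) lies wholly inside it (removes its full 7.17 mm² and its 9.97 mm outline becomes a hole wall) — area = 564.42 mm². Overall, the cross-section is one region with 1 hole. Net area = 564.42 mm².

564.42 mm²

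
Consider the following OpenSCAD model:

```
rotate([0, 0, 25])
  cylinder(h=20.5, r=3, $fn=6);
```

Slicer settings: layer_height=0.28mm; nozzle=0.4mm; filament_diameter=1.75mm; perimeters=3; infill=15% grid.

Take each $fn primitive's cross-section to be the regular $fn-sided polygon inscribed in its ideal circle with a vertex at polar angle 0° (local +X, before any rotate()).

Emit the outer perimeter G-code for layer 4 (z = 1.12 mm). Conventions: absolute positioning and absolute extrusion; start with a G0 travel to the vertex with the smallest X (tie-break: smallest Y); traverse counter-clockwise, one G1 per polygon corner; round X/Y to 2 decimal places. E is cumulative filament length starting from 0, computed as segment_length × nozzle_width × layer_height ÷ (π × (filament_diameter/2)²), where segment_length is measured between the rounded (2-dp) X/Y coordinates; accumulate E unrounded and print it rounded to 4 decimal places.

At z = 1.12 mm: the cylinder: section is a regular 6-gon, circumradius r=3; (whole slice rotated 25° about Z — lengths, areas and connectivity unchanged). The outline is a single polygon with 6 vertices. Extrusion per mm of travel: 0.4 × 0.28 / (π × 0.875²) = 0.046564. Accumulating E over each segment gives final E = 0.8386.

G0 X-2.72 Y-1.27 Z1.12
G1 X-0.26 Y-2.99 E0.1398
G1 X2.46 Y-1.72 E0.2796
G1 X2.72 Y1.27 E0.4193
G1 X0.26 Y2.99 E0.5591
G1 X-2.46 Y1.72 E0.6989
G1 X-2.72 Y-1.27 E0.8386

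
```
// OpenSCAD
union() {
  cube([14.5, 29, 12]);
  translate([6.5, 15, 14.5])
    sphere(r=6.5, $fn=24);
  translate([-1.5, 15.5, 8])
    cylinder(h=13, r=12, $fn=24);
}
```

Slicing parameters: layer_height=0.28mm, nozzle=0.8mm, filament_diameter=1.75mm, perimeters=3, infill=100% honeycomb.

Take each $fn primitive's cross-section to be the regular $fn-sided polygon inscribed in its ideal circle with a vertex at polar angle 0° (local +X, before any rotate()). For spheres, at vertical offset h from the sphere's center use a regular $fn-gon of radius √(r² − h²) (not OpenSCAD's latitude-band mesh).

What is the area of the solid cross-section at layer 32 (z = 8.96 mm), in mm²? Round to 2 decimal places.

At z = 8.96 mm: the cube (footprint 14.5×29) is included at this height (area 420.50 mm²); the sphere at (6.5, 15): section is a regular 24-gon, circumradius = √(r²−h²) = √(6.5²−5.54²) = 3.400 (area = (24/2)·3.400²·sin(360°/24) = 35.90 mm²); the r=12 cylinder at (-1.5, 15.5) gives a regular 24-gon of circumradius 12 (constant along its height) (area = (24/2)·12.000²·sin(360°/24) = 447.24 mm²); Taking the union: the regions partially overlap — summed areas 903.64 mm² minus the doubly-counted overlap 223.81 mm² gives 679.82 mm² — area = 679.82 mm². Overall, the cross-section is a single solid region. Net area = 679.82 mm².

679.82 mm²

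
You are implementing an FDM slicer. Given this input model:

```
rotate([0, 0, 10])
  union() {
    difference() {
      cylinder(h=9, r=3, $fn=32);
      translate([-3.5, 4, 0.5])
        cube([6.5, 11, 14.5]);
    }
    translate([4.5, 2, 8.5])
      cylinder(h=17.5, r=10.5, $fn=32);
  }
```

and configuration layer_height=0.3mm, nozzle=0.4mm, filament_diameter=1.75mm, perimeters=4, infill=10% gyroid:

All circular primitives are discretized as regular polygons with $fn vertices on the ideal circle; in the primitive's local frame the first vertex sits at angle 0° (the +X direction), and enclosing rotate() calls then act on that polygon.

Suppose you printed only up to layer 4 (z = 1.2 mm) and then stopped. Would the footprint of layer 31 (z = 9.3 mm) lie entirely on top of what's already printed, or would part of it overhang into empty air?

part overhangs

Compare the two slices. At z = 1.2: the r=3 cylinder contributes a regular 32-gon of circumradius 3 (area = (32/2)·3.000²·sin(360°/32) = 28.09 mm²); the cube at (-3.5, 4) (footprint 6.5×11) is included at this height (area 71.50 mm²); After the difference (first − rest): starting from the r=3 cylinder (28.09 mm²), the 6.5×11 cube at (-3.5, 4) misses the remaining region (no effect) — area = 28.09 mm²; the cylinder at (4.5, 2) does not reach this height (z outside [8.5, 26]); Merging all regions: only the result so far is present, so the union is just that shape — area = 28.09 mm²; (rotated 10° about Z; rotation is an isometry so areas/perimeters/island counts are preserved). At z = 9.3: the cylinder is absent (z outside [0, 9]); the cube at (-3.5, 4) (footprint 6.5×11) is included at this height (area 71.50 mm²); Subtracting the remaining from the first: the first operand is absent here, so nothing remains; the r=10.5 cylinder at (4.5, 2) gives a regular 32-gon of circumradius 10.5 (constant along its height) (area = (32/2)·10.500²·sin(360°/32) = 344.14 mm²); Combining (union): only the r=10.5 cylinder at (4.5, 2) is present, so the union is just that shape — area = 344.14 mm²; (rotated 10° about Z; rotation is an isometry so areas/perimeters/island counts are preserved). Checking containment: at z = 9.3 the cross-section extends beyond the z = 1.2 cross-section by about 316.05 mm².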